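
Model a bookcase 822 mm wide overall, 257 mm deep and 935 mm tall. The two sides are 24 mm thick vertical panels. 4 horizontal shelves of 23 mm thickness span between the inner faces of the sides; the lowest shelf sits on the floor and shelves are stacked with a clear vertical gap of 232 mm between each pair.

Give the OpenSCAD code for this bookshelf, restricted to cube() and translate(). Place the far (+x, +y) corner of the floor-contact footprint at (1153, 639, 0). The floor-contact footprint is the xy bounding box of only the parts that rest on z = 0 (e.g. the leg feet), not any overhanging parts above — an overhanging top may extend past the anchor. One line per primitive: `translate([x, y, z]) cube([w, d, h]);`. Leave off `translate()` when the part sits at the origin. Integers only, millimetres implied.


translate([331, 382, 0]) cube([24, 257, 935]);
translate([1129, 382, 0]) cube([24, 257, 935]);
translate([355, 382, 0]) cube([774, 257, 23]);
translate([355, 382, 255]) cube([774, 257, 23]);
translate([355, 382, 510]) cube([774, 257, 23]);
translate([355, 382, 765]) cube([774, 257, 23]);


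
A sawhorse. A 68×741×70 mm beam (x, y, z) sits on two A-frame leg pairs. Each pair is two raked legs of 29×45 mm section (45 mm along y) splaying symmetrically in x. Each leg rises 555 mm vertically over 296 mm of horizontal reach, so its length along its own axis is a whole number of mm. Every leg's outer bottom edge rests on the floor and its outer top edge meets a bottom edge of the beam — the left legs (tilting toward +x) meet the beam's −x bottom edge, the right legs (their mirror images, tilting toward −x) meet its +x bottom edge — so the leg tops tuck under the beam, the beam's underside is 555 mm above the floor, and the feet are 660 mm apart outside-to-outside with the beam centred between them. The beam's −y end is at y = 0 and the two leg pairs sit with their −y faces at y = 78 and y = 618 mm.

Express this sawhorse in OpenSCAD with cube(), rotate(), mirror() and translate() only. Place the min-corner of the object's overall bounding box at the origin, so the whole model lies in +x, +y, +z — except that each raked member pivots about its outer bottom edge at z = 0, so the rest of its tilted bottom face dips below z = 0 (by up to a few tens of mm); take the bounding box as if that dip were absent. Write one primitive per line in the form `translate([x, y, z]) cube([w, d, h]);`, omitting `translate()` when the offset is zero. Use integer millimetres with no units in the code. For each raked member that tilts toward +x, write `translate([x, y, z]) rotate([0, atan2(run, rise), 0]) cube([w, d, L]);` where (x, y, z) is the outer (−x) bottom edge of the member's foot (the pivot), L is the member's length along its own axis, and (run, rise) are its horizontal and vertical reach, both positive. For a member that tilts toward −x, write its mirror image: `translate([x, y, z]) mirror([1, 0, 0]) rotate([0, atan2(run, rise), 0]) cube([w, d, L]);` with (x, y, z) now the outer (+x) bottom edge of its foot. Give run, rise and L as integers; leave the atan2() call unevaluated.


translate([296, 0, 555]) cube([68, 741, 70]);
translate([0, 78, 0]) rotate([0, atan2(296, 555), 0]) cube([29, 45, 629]);
translate([660, 78, 0]) mirror([1, 0, 0]) rotate([0, atan2(296, 555), 0]) cube([29, 45, 629]);
translate([0, 618, 0]) rotate([0, atan2(296, 555), 0]) cube([29, 45, 629]);
translate([660, 618, 0]) mirror([1, 0, 0]) rotate([0, atan2(296, 555), 0]) cube([29, 45, 629]);


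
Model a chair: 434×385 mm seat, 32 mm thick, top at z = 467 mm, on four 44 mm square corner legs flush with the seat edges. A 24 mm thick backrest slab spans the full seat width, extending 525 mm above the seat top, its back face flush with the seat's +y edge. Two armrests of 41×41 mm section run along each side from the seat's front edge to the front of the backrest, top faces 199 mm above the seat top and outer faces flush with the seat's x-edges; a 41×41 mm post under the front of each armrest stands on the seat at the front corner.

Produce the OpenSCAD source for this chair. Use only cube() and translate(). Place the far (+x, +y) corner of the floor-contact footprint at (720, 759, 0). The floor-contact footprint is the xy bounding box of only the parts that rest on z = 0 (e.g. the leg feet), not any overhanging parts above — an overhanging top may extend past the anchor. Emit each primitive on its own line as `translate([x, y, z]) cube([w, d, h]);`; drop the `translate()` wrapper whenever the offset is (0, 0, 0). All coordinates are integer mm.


translate([286, 374, 435]) cube([434, 385, 32]);
translate([286, 374, 0]) cube([44, 44, 435]);
translate([676, 374, 0]) cube([44, 44, 435]);
translate([286, 715, 0]) cube([44, 44, 435]);
translate([676, 715, 0]) cube([44, 44, 435]);
translate([286, 735, 467]) cube([434, 24, 525]);
translate([286, 374, 625]) cube([41, 361, 41]);
translate([679, 374, 625]) cube([41, 361, 41]);
translate([286, 374, 467]) cube([41, 41, 158]);
translate([679, 374, 467]) cube([41, 41, 158]);


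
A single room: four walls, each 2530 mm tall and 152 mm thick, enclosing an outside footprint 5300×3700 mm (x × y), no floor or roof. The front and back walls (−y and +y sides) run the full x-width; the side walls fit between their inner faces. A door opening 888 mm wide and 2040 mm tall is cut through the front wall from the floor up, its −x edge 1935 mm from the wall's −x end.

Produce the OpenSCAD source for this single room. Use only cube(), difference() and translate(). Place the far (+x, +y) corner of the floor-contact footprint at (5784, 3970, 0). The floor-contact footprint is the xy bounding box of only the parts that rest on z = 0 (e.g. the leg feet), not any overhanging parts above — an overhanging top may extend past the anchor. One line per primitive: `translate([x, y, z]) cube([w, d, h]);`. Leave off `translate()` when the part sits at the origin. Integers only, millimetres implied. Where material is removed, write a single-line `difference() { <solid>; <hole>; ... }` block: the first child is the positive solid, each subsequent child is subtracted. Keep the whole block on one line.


difference() { translate([484, 270, 0]) cube([5300, 152, 2530]); translate([2419, 270, 0]) cube([888, 152, 2040]); }
translate([484, 3818, 0]) cube([5300, 152, 2530]);
translate([484, 422, 0]) cube([152, 3396, 2530]);
translate([5632, 422, 0]) cube([152, 3396, 2530]);


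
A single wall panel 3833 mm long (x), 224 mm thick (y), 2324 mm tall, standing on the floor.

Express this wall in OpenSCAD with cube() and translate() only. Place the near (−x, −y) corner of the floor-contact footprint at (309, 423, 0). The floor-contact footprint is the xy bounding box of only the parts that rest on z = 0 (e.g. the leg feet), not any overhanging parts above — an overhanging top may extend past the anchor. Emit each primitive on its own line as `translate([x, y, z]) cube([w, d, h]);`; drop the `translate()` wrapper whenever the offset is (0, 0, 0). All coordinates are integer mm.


translate([309, 423, 0]) cube([3833, 224, 2324]);


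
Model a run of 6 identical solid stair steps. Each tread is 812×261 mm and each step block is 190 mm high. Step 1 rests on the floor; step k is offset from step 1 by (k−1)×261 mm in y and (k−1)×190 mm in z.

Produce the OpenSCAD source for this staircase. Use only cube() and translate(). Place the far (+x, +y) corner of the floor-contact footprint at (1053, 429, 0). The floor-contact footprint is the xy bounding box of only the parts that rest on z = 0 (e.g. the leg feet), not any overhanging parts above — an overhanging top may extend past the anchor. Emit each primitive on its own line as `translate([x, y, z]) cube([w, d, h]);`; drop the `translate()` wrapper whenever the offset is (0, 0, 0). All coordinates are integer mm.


translate([241, 168, 0]) cube([812, 261, 190]);
translate([241, 429, 190]) cube([812, 261, 190]);
translate([241, 690, 380]) cube([812, 261, 190]);
translate([241, 951, 570]) cube([812, 261, 190]);
translate([241, 1212, 760]) cube([812, 261, 190]);
translate([241, 1473, 950]) cube([812, 261, 190]);


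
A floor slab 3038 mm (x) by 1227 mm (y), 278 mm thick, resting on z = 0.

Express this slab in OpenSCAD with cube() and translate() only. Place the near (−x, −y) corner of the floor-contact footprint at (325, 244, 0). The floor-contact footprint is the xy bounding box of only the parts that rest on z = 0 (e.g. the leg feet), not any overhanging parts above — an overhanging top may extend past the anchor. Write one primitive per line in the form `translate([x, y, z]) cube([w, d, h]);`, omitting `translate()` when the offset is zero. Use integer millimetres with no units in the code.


translate([325, 244, 0]) cube([3038, 1227, 278]);


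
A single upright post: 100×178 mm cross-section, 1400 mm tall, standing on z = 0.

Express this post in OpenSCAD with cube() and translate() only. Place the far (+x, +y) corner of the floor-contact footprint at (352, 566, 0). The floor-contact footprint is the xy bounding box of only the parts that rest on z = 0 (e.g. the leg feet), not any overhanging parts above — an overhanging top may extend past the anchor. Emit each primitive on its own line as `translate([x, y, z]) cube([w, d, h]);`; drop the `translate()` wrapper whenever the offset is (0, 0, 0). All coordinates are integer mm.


translate([252, 388, 0]) cube([100, 178, 1400]);


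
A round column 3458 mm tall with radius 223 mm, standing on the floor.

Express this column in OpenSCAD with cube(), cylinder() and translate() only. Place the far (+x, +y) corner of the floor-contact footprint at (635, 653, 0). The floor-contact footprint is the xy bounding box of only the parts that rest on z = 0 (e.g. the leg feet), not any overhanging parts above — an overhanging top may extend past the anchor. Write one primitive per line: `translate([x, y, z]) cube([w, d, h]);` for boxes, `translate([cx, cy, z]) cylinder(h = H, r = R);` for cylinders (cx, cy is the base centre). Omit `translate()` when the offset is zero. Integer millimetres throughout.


translate([412, 430, 0]) cylinder(h = 3458, r = 223);


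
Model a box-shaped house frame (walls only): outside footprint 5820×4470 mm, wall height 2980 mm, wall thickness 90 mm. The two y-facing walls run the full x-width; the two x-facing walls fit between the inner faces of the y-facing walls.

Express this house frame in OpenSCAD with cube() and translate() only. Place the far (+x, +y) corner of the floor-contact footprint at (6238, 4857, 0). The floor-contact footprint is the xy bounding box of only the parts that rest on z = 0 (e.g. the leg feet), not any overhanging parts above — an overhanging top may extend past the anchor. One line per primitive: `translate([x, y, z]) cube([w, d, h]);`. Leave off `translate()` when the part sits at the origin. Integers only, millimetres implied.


translate([418, 387, 0]) cube([5820, 90, 2980]);
translate([418, 4767, 0]) cube([5820, 90, 2980]);
translate([418, 477, 0]) cube([90, 4290, 2980]);
translate([6148, 477, 0]) cube([90, 4290, 2980]);


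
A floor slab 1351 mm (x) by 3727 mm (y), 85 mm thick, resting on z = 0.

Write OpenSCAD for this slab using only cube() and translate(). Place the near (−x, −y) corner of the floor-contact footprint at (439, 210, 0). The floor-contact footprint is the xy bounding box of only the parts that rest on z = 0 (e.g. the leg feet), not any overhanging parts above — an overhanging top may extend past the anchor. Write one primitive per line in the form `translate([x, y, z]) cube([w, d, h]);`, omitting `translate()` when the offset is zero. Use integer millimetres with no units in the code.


translate([439, 210, 0]) cube([1351, 3727, 85]);


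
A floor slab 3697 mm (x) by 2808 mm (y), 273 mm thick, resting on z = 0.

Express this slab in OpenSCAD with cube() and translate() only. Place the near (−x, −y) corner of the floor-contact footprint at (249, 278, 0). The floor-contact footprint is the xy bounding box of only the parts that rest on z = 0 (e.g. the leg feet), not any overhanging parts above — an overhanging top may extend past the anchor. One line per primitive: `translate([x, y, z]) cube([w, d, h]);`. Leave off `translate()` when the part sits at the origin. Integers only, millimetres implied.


translate([249, 278, 0]) cube([3697, 2808, 273]);


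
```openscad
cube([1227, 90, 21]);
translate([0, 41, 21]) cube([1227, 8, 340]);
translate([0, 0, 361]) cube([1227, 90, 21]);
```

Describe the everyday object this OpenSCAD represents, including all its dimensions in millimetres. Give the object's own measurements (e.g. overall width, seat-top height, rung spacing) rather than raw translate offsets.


An I-beam lying along x, 1227 mm long. Overall section height 382 mm. Two flanges 90 mm wide (y) and 21 mm thick, one on the floor and one at the top; a web 8 mm thick runs between them, centred on the flange width.


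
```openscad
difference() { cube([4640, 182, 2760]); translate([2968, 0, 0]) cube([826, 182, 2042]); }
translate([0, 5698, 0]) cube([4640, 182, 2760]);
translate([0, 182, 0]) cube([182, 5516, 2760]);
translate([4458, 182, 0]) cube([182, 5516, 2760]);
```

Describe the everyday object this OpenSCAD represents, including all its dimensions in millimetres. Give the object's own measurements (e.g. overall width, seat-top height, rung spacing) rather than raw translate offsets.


A single room: four walls, each 2760 mm tall and 182 mm thick, enclosing an outside footprint 4640×5880 mm (x × y), no floor or roof. The front and back walls (−y and +y sides) run the full x-width; the side walls fit between their inner faces. A door opening 826 mm wide and 2042 mm tall is cut through the front wall from the floor up, its −x edge 2968 mm from the wall's −x end.


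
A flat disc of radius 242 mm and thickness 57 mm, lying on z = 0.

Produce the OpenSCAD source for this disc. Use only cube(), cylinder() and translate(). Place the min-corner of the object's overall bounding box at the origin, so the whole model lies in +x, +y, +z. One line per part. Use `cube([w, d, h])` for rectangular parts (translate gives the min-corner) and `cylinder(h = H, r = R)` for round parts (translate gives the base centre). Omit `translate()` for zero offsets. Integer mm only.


translate([242, 242, 0]) cylinder(h = 57, r = 242);


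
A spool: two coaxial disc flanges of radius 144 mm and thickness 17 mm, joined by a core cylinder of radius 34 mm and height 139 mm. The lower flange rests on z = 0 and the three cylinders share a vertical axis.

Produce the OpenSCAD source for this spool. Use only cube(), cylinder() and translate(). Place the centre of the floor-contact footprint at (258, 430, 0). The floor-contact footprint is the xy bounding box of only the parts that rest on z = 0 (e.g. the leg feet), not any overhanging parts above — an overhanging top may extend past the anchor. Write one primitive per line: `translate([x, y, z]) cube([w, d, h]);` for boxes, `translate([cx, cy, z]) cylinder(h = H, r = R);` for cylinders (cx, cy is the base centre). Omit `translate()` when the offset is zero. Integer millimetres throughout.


translate([258, 430, 0]) cylinder(h = 17, r = 144);
translate([258, 430, 17]) cylinder(h = 139, r = 34);
translate([258, 430, 156]) cylinder(h = 17, r = 144);


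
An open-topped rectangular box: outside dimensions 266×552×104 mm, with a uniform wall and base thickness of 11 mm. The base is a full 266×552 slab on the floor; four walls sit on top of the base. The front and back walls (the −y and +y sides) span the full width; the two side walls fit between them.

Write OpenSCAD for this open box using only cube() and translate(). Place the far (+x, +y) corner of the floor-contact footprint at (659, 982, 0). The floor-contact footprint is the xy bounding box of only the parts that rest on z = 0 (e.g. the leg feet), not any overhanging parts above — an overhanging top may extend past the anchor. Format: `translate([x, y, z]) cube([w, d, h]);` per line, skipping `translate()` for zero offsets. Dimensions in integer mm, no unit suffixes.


translate([393, 430, 0]) cube([266, 552, 11]);
translate([393, 430, 11]) cube([266, 11, 93]);
translate([393, 971, 11]) cube([266, 11, 93]);
translate([393, 441, 11]) cube([11, 530, 93]);
translate([648, 441, 11]) cube([11, 530, 93]);


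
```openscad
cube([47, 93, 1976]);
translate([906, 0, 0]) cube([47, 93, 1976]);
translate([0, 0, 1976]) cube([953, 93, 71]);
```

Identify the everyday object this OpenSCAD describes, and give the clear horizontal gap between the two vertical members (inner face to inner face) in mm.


A door frame. The clear opening width is 859 mm.

Two 1976 mm tall posts with a header on top — a door frame. The left jamb is 47 mm wide at x = 0; the right jamb starts at x = 906. The clear opening is 906 − 47 = 859 mm.


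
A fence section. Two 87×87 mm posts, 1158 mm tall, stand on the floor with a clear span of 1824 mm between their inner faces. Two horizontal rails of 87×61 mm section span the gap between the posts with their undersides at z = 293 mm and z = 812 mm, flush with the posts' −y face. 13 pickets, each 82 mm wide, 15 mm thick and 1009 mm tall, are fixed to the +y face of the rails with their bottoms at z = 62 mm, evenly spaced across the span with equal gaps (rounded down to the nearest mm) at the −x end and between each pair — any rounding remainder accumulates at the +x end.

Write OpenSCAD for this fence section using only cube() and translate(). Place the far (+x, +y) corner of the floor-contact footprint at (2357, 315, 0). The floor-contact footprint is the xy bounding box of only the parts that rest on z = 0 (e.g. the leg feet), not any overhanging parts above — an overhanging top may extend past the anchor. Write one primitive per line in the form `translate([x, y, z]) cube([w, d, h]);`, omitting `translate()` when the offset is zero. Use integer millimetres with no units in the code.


translate([359, 228, 0]) cube([87, 87, 1158]);
translate([2270, 228, 0]) cube([87, 87, 1158]);
translate([446, 228, 293]) cube([1824, 87, 61]);
translate([446, 228, 812]) cube([1824, 87, 61]);
translate([500, 315, 62]) cube([82, 15, 1009]);
translate([636, 315, 62]) cube([82, 15, 1009]);
translate([772, 315, 62]) cube([82, 15, 1009]);
translate([908, 315, 62]) cube([82, 15, 1009]);
translate([1044, 315, 62]) cube([82, 15, 1009]);
translate([1180, 315, 62]) cube([82, 15, 1009]);
translate([1316, 315, 62]) cube([82, 15, 1009]);
translate([1452, 315, 62]) cube([82, 15, 1009]);
translate([1588, 315, 62]) cube([82, 15, 1009]);
translate([1724, 315, 62]) cube([82, 15, 1009]);
translate([1860, 315, 62]) cube([82, 15, 1009]);
translate([1996, 315, 62]) cube([82, 15, 1009]);
translate([2132, 315, 62]) cube([82, 15, 1009]);


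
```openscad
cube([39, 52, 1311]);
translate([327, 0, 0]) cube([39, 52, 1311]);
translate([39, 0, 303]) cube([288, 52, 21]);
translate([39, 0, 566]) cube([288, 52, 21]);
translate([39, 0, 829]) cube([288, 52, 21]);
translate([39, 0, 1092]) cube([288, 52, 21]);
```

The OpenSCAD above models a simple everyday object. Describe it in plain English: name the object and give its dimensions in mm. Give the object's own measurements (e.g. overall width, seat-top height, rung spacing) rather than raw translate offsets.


A straight ladder. Two 39×52 mm vertical rails, 1311 mm tall, stand 366 mm apart (outside-to-outside) with their front faces coplanar on the −y side. 4 rungs, each 52 mm deep and 21 mm tall, span between the inner faces of the rails, front faces flush with the rails. The lowest rung's underside is at z = 303 mm and rungs are spaced 263 mm apart (underside to underside).


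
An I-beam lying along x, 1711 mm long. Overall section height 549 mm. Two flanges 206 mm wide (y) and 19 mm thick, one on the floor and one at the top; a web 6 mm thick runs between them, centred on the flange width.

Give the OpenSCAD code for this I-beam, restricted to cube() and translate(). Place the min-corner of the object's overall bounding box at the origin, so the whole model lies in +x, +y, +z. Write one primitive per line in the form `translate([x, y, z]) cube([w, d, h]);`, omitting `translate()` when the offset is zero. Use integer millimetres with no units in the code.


cube([1711, 206, 19]);
translate([0, 100, 19]) cube([1711, 6, 511]);
translate([0, 0, 530]) cube([1711, 206, 19]);


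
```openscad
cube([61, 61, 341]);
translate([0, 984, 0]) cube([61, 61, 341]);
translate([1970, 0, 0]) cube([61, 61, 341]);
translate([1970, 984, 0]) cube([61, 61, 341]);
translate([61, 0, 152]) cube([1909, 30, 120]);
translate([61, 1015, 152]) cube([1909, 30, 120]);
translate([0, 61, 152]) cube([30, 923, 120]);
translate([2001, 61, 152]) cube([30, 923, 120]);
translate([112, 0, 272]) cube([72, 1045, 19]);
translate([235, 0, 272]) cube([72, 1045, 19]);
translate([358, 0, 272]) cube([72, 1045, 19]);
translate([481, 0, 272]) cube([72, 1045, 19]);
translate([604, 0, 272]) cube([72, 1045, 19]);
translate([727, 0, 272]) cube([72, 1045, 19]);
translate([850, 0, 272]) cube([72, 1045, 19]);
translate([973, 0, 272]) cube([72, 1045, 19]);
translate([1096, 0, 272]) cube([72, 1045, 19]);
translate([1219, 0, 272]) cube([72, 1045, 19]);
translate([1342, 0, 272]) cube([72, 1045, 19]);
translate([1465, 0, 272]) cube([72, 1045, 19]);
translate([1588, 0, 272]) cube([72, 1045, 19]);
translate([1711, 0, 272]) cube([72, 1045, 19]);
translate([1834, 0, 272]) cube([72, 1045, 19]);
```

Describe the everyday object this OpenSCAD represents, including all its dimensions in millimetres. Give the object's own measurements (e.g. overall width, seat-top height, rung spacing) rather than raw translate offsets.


A bed frame 2031 mm long (x) by 1045 mm wide (y). Four 61×61 mm corner posts, 341 mm tall, at the corners of the footprint. Four rails of 30 mm thickness and 120 mm height run between adjacent posts with their undersides at z = 152 mm, their outer faces flush with the outside of the frame (the two x-running rails run between the posts' inner faces; the two y-running rails run between the posts' inner faces). 15 slats, each 72 mm wide (x) and 19 mm thick, lie across the top of the two x-running rails, running the full 1045 mm width of the frame in y; along x they sit between the end posts with a 51 mm gap after the −x posts and between neighbouring slats, leaving 64 mm before the +x posts.


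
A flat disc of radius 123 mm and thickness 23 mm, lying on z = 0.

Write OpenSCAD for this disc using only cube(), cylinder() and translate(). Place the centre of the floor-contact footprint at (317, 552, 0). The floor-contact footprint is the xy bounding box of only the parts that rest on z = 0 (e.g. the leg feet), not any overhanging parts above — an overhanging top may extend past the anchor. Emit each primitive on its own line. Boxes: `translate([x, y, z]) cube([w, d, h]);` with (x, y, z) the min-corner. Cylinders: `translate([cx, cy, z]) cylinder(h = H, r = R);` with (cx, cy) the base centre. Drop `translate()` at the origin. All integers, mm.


translate([317, 552, 0]) cylinder(h = 23, r = 123);


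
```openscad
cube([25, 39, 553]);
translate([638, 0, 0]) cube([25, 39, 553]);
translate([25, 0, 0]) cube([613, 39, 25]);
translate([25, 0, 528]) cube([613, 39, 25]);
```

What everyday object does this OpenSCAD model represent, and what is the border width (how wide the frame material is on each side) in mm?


A picture frame. The border width is 25 mm.

Four thin pieces enclosing a rectangular opening — a picture frame. The two full-height stiles are 553 mm tall; the top rail sits at z = 528 and is 25 mm tall, so the border above the opening is 553 − 528 = 25 mm, matching the stile x-width.


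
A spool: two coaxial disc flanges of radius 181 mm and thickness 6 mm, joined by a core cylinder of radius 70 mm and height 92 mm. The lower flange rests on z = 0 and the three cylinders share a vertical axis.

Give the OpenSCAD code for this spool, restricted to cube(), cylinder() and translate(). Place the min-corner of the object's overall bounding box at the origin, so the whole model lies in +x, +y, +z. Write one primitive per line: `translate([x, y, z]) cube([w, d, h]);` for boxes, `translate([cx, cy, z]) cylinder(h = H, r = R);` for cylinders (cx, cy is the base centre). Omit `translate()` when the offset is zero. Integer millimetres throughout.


translate([181, 181, 0]) cylinder(h = 6, r = 181);
translate([181, 181, 6]) cylinder(h = 92, r = 70);
translate([181, 181, 98]) cylinder(h = 6, r = 181);


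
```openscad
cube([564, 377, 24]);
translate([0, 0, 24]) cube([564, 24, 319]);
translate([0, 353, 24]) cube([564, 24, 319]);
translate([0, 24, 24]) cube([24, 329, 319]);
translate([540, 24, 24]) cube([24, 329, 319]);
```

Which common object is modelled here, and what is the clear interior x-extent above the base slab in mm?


An open box. The internal width is 516 mm.

A 564×377 base slab with four walls standing on it — an open box. The base is 564 mm wide and the walls are 24 mm thick, so the internal width is 564 − 2 × 24 = 516 mm.


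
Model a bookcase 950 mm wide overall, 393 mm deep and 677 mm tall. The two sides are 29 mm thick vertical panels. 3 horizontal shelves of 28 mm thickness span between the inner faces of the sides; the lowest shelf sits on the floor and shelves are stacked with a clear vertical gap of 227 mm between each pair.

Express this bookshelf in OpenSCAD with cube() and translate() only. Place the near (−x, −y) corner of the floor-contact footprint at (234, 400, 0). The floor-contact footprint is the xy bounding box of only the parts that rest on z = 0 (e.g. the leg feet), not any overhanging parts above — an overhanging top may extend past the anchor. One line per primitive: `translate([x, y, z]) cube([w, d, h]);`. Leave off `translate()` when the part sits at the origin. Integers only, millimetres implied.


translate([234, 400, 0]) cube([29, 393, 677]);
translate([1155, 400, 0]) cube([29, 393, 677]);
translate([263, 400, 0]) cube([892, 393, 28]);
translate([263, 400, 255]) cube([892, 393, 28]);
translate([263, 400, 510]) cube([892, 393, 28]);


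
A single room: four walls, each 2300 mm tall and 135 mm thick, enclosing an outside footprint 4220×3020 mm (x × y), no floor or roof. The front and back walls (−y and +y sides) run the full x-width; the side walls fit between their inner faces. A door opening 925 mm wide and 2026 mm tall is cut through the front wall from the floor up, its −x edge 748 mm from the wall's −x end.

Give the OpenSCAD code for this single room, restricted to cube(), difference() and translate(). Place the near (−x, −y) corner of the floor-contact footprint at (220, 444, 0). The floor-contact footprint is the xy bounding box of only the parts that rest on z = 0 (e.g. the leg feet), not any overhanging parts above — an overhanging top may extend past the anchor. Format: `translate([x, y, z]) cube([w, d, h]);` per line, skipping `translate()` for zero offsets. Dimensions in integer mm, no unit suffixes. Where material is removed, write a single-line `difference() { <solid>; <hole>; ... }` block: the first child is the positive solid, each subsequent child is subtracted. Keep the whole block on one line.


difference() { translate([220, 444, 0]) cube([4220, 135, 2300]); translate([968, 444, 0]) cube([925, 135, 2026]); }
translate([220, 3329, 0]) cube([4220, 135, 2300]);
translate([220, 579, 0]) cube([135, 2750, 2300]);
translate([4305, 579, 0]) cube([135, 2750, 2300]);


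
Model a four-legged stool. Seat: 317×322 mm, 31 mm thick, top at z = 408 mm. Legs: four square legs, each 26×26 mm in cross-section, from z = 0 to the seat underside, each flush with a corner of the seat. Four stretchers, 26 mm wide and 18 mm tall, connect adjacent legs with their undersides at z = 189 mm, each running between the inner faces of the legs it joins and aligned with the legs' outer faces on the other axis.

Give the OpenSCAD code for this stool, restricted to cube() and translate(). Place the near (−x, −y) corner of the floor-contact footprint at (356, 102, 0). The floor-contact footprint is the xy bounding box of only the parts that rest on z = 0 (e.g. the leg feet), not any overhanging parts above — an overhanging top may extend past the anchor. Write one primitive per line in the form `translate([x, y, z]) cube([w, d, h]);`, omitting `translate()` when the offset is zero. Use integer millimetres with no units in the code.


translate([356, 102, 377]) cube([317, 322, 31]);
translate([356, 102, 0]) cube([26, 26, 377]);
translate([647, 102, 0]) cube([26, 26, 377]);
translate([356, 398, 0]) cube([26, 26, 377]);
translate([647, 398, 0]) cube([26, 26, 377]);
translate([382, 102, 189]) cube([265, 26, 18]);
translate([382, 398, 189]) cube([265, 26, 18]);
translate([356, 128, 189]) cube([26, 270, 18]);
translate([647, 128, 189]) cube([26, 270, 18]);


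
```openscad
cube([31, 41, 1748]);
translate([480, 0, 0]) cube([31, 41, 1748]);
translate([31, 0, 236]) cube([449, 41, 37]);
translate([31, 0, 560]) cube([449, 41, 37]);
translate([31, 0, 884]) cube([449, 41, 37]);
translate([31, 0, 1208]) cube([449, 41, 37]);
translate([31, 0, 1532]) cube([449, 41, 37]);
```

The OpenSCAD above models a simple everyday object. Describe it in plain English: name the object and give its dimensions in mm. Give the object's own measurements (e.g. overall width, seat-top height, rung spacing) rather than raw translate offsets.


A straight ladder. Two 31×41 mm vertical rails, 1748 mm tall, stand 511 mm apart (outside-to-outside) with their front faces coplanar on the −y side. 5 rungs, each 41 mm deep and 37 mm tall, span between the inner faces of the rails, front faces flush with the rails. The lowest rung's underside is at z = 236 mm and rungs are spaced 324 mm apart (underside to underside).


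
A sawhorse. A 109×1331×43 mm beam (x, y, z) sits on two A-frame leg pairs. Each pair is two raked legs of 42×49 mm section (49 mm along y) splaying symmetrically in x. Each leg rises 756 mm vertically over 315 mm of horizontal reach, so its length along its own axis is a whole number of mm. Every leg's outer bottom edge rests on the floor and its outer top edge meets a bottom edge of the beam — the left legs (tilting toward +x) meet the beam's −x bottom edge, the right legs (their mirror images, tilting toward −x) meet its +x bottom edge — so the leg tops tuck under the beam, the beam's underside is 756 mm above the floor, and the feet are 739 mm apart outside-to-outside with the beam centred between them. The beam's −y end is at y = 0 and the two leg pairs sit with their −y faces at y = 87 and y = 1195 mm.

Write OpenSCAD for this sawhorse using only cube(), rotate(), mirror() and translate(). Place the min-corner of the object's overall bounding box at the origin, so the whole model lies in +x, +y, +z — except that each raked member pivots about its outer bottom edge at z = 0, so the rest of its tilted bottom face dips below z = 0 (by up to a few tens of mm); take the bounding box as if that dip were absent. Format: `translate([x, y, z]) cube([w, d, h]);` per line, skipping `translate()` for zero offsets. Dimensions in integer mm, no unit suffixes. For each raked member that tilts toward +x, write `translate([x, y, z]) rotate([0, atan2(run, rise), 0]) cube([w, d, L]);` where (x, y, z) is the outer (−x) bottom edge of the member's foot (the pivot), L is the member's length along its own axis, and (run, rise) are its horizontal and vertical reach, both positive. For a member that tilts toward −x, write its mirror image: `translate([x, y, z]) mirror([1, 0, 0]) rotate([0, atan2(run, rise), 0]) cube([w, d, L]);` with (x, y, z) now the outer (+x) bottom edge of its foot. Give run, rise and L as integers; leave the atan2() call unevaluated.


// leg length = √(315² + 756²) = 819
// right-leg outer foot x = 2·315 + 109 = 739
// beam min-corner = (315, 0, 756)
translate([315, 0, 756]) cube([109, 1331, 43]);
translate([0, 87, 0]) rotate([0, atan2(315, 756), 0]) cube([42, 49, 819]);
translate([739, 87, 0]) mirror([1, 0, 0]) rotate([0, atan2(315, 756), 0]) cube([42, 49, 819]);
translate([0, 1195, 0]) rotate([0, atan2(315, 756), 0]) cube([42, 49, 819]);
translate([739, 1195, 0]) mirror([1, 0, 0]) rotate([0, atan2(315, 756), 0]) cube([42, 49, 819]);


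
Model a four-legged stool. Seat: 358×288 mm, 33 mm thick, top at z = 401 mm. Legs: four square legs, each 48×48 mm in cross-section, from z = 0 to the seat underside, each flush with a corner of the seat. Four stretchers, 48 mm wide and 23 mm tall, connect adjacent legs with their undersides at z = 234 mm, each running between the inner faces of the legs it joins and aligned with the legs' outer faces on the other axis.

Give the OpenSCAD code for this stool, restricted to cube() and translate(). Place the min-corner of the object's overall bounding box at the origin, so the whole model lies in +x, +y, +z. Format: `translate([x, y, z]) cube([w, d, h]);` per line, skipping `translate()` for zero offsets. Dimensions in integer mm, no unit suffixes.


translate([0, 0, 368]) cube([358, 288, 33]);
cube([48, 48, 368]);
translate([310, 0, 0]) cube([48, 48, 368]);
translate([0, 240, 0]) cube([48, 48, 368]);
translate([310, 240, 0]) cube([48, 48, 368]);
translate([48, 0, 234]) cube([262, 48, 23]);
translate([48, 240, 234]) cube([262, 48, 23]);
translate([0, 48, 234]) cube([48, 192, 23]);
translate([310, 48, 234]) cube([48, 192, 23]);


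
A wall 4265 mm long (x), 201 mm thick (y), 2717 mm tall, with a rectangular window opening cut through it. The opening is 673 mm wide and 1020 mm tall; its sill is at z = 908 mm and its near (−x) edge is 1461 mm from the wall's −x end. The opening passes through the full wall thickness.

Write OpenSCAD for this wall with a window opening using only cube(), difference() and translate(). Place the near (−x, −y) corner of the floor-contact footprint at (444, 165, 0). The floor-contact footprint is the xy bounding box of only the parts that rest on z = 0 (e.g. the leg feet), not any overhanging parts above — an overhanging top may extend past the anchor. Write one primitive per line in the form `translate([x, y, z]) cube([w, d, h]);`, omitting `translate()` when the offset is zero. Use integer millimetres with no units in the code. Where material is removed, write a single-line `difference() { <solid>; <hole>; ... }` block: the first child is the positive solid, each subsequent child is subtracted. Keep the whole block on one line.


difference() { translate([444, 165, 0]) cube([4265, 201, 2717]); translate([1905, 165, 908]) cube([673, 201, 1020]); }


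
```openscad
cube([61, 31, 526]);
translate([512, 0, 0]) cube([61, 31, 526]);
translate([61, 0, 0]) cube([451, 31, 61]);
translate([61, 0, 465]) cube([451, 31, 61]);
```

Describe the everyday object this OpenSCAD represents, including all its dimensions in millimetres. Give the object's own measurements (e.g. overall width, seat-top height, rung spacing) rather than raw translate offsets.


A rectangular picture frame lying in the x–z plane (depth along y). The opening is 451 mm wide (x) by 404 mm tall (z), surrounded by a border 61 mm wide on all four sides. The frame is 31 mm deep and is made of two full-height vertical stiles with two horizontal rails fitted between them.


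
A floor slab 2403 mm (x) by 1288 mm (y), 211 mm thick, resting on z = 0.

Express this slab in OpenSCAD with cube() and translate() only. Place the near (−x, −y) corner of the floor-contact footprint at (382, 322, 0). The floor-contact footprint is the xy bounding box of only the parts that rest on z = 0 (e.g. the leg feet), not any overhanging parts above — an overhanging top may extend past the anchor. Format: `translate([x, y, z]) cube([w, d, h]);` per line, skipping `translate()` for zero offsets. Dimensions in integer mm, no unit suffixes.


translate([382, 322, 0]) cube([2403, 1288, 211]);


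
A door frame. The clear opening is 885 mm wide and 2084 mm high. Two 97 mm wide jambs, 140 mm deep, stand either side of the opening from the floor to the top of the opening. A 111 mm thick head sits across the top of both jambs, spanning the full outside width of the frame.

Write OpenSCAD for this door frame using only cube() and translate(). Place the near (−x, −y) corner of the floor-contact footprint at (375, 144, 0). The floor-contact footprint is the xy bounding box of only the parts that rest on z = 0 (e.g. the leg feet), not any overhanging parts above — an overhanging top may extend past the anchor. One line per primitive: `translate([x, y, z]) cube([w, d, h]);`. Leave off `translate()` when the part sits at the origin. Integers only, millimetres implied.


translate([375, 144, 0]) cube([97, 140, 2084]);
translate([1357, 144, 0]) cube([97, 140, 2084]);
translate([375, 144, 2084]) cube([1079, 140, 111]);


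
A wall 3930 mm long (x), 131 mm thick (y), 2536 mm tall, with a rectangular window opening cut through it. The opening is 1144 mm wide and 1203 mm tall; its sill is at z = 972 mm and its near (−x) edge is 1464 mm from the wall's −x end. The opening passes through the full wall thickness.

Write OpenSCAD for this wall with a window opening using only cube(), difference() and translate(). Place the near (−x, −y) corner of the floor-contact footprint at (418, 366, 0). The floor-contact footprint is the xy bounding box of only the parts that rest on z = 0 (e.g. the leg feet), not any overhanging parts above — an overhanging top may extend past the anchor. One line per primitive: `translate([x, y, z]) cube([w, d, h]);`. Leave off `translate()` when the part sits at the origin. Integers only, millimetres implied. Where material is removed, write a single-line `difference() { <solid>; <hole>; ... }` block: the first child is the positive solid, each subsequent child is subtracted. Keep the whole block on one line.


difference() { translate([418, 366, 0]) cube([3930, 131, 2536]); translate([1882, 366, 972]) cube([1144, 131, 1203]); }


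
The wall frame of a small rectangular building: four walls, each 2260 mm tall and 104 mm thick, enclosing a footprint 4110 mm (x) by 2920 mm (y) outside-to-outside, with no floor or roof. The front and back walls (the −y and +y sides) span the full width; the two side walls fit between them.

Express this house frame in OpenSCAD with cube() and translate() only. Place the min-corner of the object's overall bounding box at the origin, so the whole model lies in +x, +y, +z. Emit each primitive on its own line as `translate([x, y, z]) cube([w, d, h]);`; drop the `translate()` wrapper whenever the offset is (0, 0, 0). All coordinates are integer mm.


cube([4110, 104, 2260]);
translate([0, 2816, 0]) cube([4110, 104, 2260]);
translate([0, 104, 0]) cube([104, 2712, 2260]);
translate([4006, 104, 0]) cube([104, 2712, 2260]);


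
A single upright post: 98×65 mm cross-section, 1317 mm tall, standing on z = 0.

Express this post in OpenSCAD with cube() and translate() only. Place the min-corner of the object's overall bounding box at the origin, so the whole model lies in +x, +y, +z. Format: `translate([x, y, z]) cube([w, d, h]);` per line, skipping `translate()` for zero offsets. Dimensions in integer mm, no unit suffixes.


cube([98, 65, 1317]);


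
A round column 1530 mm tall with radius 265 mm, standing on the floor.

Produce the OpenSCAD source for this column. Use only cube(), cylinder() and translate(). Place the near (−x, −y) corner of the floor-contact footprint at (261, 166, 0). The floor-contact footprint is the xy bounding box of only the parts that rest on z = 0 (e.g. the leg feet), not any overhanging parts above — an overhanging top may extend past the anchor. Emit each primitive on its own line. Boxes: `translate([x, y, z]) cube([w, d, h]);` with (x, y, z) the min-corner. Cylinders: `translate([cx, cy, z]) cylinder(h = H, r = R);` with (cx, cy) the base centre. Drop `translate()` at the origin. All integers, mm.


translate([526, 431, 0]) cylinder(h = 1530, r = 265);


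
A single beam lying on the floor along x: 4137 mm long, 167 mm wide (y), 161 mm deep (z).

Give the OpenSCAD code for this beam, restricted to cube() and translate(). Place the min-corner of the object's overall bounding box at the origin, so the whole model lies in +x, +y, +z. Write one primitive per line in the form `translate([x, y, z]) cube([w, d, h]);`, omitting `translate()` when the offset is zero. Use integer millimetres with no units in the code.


cube([4137, 167, 161]);
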